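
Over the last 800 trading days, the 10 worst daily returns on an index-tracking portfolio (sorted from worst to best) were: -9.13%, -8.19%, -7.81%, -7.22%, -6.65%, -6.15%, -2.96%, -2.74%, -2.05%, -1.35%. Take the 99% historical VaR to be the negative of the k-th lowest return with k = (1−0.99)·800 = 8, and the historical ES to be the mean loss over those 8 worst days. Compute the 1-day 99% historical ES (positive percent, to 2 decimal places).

6.36%

The 8 worst returns sum to -50.85%.
ES = −(-50.85%) / 8 = 6.35625% ≈ 6.36%.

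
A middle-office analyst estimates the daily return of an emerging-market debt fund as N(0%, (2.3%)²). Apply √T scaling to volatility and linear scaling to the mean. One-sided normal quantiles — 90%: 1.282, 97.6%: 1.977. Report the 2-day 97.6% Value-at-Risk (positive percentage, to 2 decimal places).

6.43%

σ_{2d} = 2.3% × √2 = 3.253%.
VaR = 1.977 × 3.253% = 6.431%.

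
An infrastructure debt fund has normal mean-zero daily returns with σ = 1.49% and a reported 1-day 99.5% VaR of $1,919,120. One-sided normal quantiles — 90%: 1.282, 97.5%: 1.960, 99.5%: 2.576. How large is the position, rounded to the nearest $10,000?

$50,000,000

VaR as a fraction of value: z·σ = 2.576 × 1.49% = 3.83824%.
Position = $1,919,120 / 0.0383824 = $50,000,000.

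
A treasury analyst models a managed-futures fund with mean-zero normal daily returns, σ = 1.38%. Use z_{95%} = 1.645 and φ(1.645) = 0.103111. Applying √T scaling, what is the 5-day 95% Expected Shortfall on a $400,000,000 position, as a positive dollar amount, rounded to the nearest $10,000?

$25,450,000

σ_{5d} = 1.38% × √5 = 3.086%.
ES multiplier = φ(z)/(1−α) = 0.103111/0.05 = 2.062.
ES = 3.086% × 2.062 = 6.363%; on $400,000,000: $25,452,000.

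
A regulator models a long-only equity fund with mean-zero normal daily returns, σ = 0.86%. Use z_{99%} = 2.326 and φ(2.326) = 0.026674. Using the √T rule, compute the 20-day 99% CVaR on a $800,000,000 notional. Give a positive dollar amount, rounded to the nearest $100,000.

σ_{20d} = 0.86% × √20 = 3.846%.
ES multiplier = φ(z)/(1−α) = 0.026674/0.01 = 2.667.
ES = 3.846% × 2.667 = 10.257%; on $800,000,000: $82,056,000.

$82,100,000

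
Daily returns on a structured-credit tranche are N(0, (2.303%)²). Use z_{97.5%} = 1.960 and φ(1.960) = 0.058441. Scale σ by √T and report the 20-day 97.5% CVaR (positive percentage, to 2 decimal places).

24.08%

σ_{20d} = 2.303% × √20 = 10.299%.
ES multiplier = φ(z)/(1−α) = 0.058441/0.025 = 2.338.
ES = 10.299% × 2.338 = 24.079%.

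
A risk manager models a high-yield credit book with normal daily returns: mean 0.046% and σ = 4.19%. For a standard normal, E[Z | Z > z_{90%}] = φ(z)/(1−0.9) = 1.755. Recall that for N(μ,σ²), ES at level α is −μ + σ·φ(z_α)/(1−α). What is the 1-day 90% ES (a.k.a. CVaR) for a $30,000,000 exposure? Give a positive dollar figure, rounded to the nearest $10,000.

ES = −(0.046%) + 4.19% × 1.755 = 7.307%.
On $30,000,000: 0.07307 × $30,000,000 = $2,192,100.

$2,190,000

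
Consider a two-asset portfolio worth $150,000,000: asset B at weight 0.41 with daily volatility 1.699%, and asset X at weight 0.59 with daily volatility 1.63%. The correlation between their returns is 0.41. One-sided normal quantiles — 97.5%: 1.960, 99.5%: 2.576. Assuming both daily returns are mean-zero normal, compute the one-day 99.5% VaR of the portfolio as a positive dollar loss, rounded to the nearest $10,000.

σ_p² = 0.41²·1.699² + 0.59²·1.63² + 2·0.41·0.41·0.59·1.699·1.63 = 1.9594 (%²).
σ_p = √1.9594 = 1.400%.
VaR = 2.576 × 1.400% = 3.606%; on $150,000,000 that is $5,409,000.

$5,410,000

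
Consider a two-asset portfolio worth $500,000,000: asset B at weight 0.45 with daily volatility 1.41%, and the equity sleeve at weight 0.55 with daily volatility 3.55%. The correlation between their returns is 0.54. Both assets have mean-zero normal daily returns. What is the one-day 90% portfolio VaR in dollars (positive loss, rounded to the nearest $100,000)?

$15,100,000

σ_p² = 0.45²·1.41² + 0.55²·3.55² + 2·0.54·0.45·0.55·1.41·3.55 = 5.5528 (%²).
σ_p = √5.5528 = 2.356%.
At 90%, z = 1.282.
VaR = 1.282 × 2.356% = 3.020%; on $500,000,000 that is $15,100,000.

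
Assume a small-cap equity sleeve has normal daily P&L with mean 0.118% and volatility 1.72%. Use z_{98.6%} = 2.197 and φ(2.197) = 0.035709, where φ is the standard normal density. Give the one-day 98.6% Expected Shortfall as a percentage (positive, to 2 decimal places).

4.27%

Tail multiplier: φ(z)/(1−α) = 0.035709 / 0.014 = 2.551.
ES = −(0.118%) + 1.72% × 2.551 = 4.270%.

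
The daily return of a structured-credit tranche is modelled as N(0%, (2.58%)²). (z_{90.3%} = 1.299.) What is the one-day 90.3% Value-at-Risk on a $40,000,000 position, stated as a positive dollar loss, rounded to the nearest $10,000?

VaR = z·σ = 1.299 × 2.58% = 3.351%.
On $40,000,000: 0.03351 × $40,000,000 = $1,340,400.

$1,340,000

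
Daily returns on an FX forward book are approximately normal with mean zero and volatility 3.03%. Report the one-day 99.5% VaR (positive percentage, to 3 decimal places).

At 99.5% one-sided, z = 2.576.
VaR = z·σ = 2.576 × 3.03% = 7.805%.

7.805%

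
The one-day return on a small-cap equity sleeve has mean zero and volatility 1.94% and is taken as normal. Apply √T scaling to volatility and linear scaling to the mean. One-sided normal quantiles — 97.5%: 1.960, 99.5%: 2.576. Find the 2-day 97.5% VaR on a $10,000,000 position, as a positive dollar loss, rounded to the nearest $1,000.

$538,000

σ_{2d} = 1.94% × √2 = 2.744%.
VaR = 1.960 × 2.744% = 5.378%.
On $10,000,000: 0.05378 × $10,000,000 = $537,800.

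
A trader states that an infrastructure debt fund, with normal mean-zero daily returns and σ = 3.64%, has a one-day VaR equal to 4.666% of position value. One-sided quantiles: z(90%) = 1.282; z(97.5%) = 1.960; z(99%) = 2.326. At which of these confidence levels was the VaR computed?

Implied z = VaR/σ = 4.666 / 3.64 = 1.282.
This matches z(90%) = 1.282.

90%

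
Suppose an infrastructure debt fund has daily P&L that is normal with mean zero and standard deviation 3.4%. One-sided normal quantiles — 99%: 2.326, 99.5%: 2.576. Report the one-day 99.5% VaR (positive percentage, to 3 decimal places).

VaR = z·σ = 2.576 × 3.4% = 8.758%.

8.758%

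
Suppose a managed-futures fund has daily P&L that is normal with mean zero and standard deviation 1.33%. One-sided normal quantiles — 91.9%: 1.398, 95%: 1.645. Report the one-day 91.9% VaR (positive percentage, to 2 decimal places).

VaR = z·σ = 1.398 × 1.33% = 1.859%.

1.86%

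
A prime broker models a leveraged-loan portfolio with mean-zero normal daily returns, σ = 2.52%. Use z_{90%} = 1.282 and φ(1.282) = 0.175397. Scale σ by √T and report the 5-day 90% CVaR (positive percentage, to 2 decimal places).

σ_{5d} = 2.52% × √5 = 5.635%.
ES multiplier = φ(z)/(1−α) = 0.175397/0.1 = 1.754.
ES = 5.635% × 1.754 = 9.884%.

9.88%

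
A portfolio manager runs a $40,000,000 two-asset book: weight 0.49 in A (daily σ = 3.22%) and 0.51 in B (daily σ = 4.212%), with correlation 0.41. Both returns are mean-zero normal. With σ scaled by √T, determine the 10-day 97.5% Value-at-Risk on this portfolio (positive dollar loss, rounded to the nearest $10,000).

σ_p = √(0.49²·3.22² + 0.51²·4.212² + 2·0.41·0.49·0.51·3.22·4.212) = 3.144%.
σ_{10d} = 3.144% × √10 = 9.942%.
z(97.5%) = 1.960.
VaR = 1.960 × 9.942% = 19.486%; on $40,000,000 that is $7,794,400.

$7,790,000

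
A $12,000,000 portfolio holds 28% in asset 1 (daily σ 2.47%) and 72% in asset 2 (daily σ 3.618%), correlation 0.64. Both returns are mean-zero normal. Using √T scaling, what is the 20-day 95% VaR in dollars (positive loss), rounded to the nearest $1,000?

σ_p = √(0.28²·2.47² + 0.72²·3.618² + 2·0.64·0.28·0.72·2.47·3.618) = 3.094%.
σ_{20d} = 3.094% × √20 = 13.837%.
z(95%) = 1.645.
VaR = 1.645 × 13.837% = 22.762%; on $12,000,000 that is $2,731,440.

$2,731,000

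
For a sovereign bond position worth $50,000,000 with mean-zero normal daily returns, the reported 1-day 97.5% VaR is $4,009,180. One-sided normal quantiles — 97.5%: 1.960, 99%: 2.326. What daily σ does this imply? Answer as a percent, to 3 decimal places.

4.091%

VaR as a fraction: $4,009,180 / $50,000,000 = 8.018%.
σ = VaR / z = 8.018% / 1.960 = 4.091%.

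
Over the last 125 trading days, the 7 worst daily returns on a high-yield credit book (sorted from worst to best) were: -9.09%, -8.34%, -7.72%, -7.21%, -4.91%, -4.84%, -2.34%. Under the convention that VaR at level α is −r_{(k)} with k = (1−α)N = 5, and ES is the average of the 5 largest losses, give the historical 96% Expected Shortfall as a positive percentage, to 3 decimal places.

The 5 worst returns sum to -37.27%.
ES = −(-37.27%) / 5 = 7.454%.

7.454%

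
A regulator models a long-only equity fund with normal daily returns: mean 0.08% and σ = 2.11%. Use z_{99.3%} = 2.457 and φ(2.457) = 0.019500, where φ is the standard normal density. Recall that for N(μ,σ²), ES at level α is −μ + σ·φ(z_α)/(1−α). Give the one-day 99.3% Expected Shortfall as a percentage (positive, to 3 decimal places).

5.798%

Tail multiplier: φ(z)/(1−α) = 0.019500 / 0.007 = 2.786.
ES = −(0.08%) + 2.11% × 2.786 = 5.798%.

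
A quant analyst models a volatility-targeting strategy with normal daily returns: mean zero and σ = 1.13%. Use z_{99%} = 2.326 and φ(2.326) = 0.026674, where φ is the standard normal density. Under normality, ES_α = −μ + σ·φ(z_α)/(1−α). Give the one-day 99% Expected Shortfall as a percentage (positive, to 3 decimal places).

3.014%

Tail multiplier: φ(z)/(1−α) = 0.026674 / 0.01 = 2.667.
ES = 1.13% × 2.667 = 3.014%.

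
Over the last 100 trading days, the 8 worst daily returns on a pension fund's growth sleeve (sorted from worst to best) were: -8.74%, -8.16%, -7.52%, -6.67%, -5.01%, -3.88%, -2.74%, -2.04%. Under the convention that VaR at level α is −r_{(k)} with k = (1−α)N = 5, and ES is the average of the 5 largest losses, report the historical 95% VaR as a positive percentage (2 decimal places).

5.01%

k = 5; the 5th lowest return is -5.01%, so VaR = 5.01%.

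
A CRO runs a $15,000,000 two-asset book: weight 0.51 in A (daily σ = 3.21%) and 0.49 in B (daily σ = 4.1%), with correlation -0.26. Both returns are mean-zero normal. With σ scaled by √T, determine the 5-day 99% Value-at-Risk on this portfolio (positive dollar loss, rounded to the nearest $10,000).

$1,750,000

σ_p = √(0.51²·3.21² + 0.49²·4.1² + 2·-0.26·0.51·0.49·3.21·4.1) = 2.237%.
σ_{5d} = 2.237% × √5 = 5.002%.
z(99%) = 2.326.
VaR = 2.326 × 5.002% = 11.635%; on $15,000,000 that is $1,745,250.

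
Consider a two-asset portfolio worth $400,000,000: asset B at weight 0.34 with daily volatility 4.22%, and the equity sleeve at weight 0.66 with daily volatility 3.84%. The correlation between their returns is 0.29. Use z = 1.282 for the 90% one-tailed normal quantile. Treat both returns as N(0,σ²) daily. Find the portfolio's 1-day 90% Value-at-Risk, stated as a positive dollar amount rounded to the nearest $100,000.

$16,700,000

σ_p² = 0.34²·4.22² + 0.66²·3.84² + 2·0.29·0.34·0.66·4.22·3.84 = 10.5909 (%²).
σ_p = √10.5909 = 3.254%.
VaR = 1.282 × 3.254% = 4.172%; on $400,000,000 that is $16,688,000.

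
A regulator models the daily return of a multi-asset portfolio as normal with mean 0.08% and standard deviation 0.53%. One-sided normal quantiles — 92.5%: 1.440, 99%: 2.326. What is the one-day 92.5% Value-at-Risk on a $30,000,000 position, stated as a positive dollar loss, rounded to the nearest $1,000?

VaR = −μ + z·σ = −(0.08%) + 1.440 × 0.53% = 0.683%.
On $30,000,000: 0.00683 × $30,000,000 = $204,900.

$205,000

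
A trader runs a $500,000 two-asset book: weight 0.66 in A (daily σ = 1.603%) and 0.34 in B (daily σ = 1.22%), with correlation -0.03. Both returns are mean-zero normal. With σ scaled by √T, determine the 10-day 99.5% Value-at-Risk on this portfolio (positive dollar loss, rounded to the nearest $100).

$45,800

σ_p = √(0.66²·1.603² + 0.34²·1.22² + 2·-0.03·0.66·0.34·1.603·1.22) = 1.125%.
σ_{10d} = 1.125% × √10 = 3.558%.
z(99.5%) = 2.576.
VaR = 2.576 × 3.558% = 9.165%; on $500,000 that is $45,825.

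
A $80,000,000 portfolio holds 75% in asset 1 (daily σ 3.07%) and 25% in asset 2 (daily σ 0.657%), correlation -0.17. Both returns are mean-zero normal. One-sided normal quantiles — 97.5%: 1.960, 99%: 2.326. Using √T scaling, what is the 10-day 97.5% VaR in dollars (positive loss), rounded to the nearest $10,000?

$11,310,000

σ_p = √(0.75²·3.07² + 0.25²·0.657² + 2·-0.17·0.75·0.25·3.07·0.657) = 2.280%.
σ_{10d} = 2.280% × √10 = 7.210%.
VaR = 1.960 × 7.210% = 14.132%; on $80,000,000 that is $11,305,600.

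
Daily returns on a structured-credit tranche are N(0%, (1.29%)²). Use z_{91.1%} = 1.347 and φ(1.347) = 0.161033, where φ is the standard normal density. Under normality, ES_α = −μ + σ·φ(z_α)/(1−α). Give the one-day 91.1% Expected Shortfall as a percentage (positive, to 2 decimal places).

Tail multiplier: φ(z)/(1−α) = 0.161033 / 0.089 = 1.809.
ES = 1.29% × 1.809 = 2.334%.

2.33%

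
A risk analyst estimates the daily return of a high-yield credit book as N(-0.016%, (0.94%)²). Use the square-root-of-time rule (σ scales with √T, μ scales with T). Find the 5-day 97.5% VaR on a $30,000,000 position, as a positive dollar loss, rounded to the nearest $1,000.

At 97.5%, z = 1.960.
σ_{5d} = 0.94% × √5 = 2.102%; μ_{5d} = 5 × -0.016% = -0.080%.
VaR = −(-0.080%) + 1.960 × 2.102% = 4.200%.
On $30,000,000: 0.04200 × $30,000,000 = $1,260,000.

$1,260,000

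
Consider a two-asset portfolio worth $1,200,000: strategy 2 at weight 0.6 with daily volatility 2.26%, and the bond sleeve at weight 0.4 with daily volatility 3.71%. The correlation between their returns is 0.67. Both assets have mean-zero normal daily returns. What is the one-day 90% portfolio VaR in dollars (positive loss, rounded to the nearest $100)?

$39,900

σ_p² = 0.6²·2.26² + 0.4²·3.71² + 2·0.67·0.6·0.4·2.26·3.71 = 6.7375 (%²).
σ_p = √6.7375 = 2.596%.
At 90%, z = 1.282.
VaR = 1.282 × 2.596% = 3.328%; on $1,200,000 that is $39,936.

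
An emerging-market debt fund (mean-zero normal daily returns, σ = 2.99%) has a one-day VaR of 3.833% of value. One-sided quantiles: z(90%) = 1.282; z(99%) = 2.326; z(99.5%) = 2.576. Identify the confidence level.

Implied z = VaR/σ = 3.833 / 2.99 = 1.282.
This matches z(90%) = 1.282.

90%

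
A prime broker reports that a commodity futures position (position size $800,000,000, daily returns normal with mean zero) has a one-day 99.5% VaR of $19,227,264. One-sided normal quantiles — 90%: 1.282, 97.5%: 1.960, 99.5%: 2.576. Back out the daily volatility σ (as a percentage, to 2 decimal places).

0.93%

VaR as a fraction: $19,227,264 / $800,000,000 = 2.403%.
σ = VaR / z = 2.403% / 2.576 = 0.933%.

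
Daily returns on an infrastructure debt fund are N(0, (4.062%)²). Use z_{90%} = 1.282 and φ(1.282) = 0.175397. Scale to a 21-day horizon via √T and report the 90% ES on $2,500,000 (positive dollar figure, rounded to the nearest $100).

σ_{21d} = 4.062% × √21 = 18.614%.
ES multiplier = φ(z)/(1−α) = 0.175397/0.1 = 1.754.
ES = 18.614% × 1.754 = 32.649%; on $2,500,000: $816,225.

$816,200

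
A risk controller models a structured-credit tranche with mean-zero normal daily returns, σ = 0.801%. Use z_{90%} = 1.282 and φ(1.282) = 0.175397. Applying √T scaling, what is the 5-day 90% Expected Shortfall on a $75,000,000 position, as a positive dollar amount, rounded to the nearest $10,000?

σ_{5d} = 0.801% × √5 = 1.791%.
ES multiplier = φ(z)/(1−α) = 0.175397/0.1 = 1.754.
ES = 1.791% × 1.754 = 3.141%; on $75,000,000: $2,355,750.

$2,360,000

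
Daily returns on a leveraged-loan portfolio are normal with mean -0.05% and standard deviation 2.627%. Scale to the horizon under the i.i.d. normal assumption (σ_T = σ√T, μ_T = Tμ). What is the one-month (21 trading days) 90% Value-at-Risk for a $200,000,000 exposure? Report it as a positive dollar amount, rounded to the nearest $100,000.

$33,000,000

At 90%, z = 1.282.
σ_{21d} = 2.627% × √21 = 12.038%; μ_{21d} = 21 × -0.05% = -1.050%.
VaR = −(-1.050%) + 1.282 × 12.038% = 16.483%.
On $200,000,000: 0.16483 × $200,000,000 = $32,966,000.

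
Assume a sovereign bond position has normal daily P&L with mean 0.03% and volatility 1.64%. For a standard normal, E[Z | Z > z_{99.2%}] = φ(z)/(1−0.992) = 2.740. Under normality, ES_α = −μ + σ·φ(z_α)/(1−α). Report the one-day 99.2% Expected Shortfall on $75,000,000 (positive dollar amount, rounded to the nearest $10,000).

ES = −(0.03%) + 1.64% × 2.740 = 4.464%.
On $75,000,000: 0.04464 × $75,000,000 = $3,348,000.

$3,350,000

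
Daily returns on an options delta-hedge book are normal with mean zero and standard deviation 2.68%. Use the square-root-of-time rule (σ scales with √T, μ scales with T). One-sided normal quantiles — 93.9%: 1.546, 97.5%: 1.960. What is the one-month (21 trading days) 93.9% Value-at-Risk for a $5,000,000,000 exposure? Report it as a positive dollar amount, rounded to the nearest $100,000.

σ_{21d} = 2.68% × √21 = 12.281%.
VaR = 1.546 × 12.281% = 18.986%.
On $5,000,000,000: 0.18986 × $5,000,000,000 = $949,300,000.

$949,300,000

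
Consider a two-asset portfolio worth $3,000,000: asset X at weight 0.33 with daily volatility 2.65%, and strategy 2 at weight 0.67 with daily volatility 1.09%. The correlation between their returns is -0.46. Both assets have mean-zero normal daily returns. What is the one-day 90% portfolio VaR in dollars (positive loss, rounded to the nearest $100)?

$32,400

σ_p² = 0.33²·2.65² + 0.67²·1.09² + 2·-0.46·0.33·0.67·2.65·1.09 = 0.7105 (%²).
σ_p = √0.7105 = 0.843%.
At 90%, z = 1.282.
VaR = 1.282 × 0.843% = 1.081%; on $3,000,000 that is $32,430.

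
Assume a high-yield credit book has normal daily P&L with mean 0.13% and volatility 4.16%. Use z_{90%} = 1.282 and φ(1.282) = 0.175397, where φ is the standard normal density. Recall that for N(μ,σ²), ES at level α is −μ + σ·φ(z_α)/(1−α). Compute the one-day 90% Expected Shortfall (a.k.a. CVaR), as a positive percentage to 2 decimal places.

Tail multiplier: φ(z)/(1−α) = 0.175397 / 0.1 = 1.754.
ES = −(0.13%) + 4.16% × 1.754 = 7.167%.

7.17%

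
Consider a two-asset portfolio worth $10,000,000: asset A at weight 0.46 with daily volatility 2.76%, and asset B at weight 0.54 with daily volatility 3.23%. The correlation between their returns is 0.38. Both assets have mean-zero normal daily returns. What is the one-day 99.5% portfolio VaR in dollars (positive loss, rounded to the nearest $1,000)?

σ_p² = 0.46²·2.76² + 0.54²·3.23² + 2·0.38·0.46·0.54·2.76·3.23 = 6.3371 (%²).
σ_p = √6.3371 = 2.517%.
At 99.5%, z = 2.576.
VaR = 2.576 × 2.517% = 6.484%; on $10,000,000 that is $648,400.

$648,000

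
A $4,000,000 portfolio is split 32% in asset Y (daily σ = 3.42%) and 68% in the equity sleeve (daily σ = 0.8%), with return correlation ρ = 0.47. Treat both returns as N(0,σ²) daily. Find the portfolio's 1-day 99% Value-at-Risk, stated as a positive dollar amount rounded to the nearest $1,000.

σ_p² = 0.32²·3.42² + 0.68²·0.8² + 2·0.47·0.32·0.68·3.42·0.8 = 2.0533 (%²).
σ_p = √2.0533 = 1.433%.
At 99%, z = 2.326.
VaR = 2.326 × 1.433% = 3.333%; on $4,000,000 that is $133,320.

$133,000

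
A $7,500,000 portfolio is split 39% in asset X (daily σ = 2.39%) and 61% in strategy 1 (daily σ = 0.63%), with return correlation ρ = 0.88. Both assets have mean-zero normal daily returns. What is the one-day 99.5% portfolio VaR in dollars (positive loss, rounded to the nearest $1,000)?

$248,000

σ_p² = 0.39²·2.39² + 0.61²·0.63² + 2·0.88·0.39·0.61·2.39·0.63 = 1.6469 (%²).
σ_p = √1.6469 = 1.283%.
At 99.5%, z = 2.576.
VaR = 2.576 × 1.283% = 3.305%; on $7,500,000 that is $247,875.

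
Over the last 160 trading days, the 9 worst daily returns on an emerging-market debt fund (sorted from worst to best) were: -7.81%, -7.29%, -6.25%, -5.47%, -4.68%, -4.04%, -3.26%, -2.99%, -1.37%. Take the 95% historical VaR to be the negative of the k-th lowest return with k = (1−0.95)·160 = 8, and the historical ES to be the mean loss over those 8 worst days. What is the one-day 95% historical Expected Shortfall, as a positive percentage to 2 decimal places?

The 8 worst returns sum to -41.79%.
ES = −(-41.79%) / 8 = 5.22375% ≈ 5.22%.

5.22%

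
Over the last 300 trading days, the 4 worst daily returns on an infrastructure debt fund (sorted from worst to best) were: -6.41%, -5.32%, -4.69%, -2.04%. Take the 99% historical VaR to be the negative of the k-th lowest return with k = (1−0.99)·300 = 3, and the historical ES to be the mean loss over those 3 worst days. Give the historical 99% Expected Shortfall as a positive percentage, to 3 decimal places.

5.473%

The 3 worst returns sum to -16.42%.
ES = −(-16.42%) / 3 = 5.4733…% ≈ 5.473%.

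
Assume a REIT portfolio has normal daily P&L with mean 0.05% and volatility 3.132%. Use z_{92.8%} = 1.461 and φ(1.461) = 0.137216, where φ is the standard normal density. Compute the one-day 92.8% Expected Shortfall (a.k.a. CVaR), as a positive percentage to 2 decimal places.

Tail multiplier: φ(z)/(1−α) = 0.137216 / 0.072 = 1.906.
ES = −(0.05%) + 3.132% × 1.906 = 5.920%.

5.92%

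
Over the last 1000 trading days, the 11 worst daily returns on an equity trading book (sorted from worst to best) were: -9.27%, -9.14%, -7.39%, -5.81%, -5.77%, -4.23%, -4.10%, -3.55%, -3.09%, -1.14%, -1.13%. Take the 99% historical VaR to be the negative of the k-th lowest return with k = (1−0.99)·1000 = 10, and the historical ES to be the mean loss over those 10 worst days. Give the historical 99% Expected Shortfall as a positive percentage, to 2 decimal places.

The 10 worst returns sum to -53.49%.
ES = −(-53.49%) / 10 = 5.349% ≈ 5.35%.

5.35%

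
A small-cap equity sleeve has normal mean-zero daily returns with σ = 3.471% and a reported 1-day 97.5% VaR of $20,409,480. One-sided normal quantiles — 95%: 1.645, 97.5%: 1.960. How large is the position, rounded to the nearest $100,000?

VaR as a fraction of value: z·σ = 1.960 × 3.471% = 6.80316%.
Position = $20,409,480 / 0.0680316 = $300,000,000.

$300,000,000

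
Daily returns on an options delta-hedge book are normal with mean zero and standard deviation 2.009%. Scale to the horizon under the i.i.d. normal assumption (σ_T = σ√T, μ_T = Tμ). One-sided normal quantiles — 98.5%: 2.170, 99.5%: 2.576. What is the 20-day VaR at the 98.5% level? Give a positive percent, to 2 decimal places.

σ_{20d} = 2.009% × √20 = 8.985%.
VaR = 2.170 × 8.985% = 19.497%.

19.50%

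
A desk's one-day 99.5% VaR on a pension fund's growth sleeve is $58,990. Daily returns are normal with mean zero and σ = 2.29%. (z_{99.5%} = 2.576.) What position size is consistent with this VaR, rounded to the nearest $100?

$1,000,000

VaR as a fraction of value: z·σ = 2.576 × 2.29% = 5.89904%.
Position = $58,990 / 0.0589904 = $999,993.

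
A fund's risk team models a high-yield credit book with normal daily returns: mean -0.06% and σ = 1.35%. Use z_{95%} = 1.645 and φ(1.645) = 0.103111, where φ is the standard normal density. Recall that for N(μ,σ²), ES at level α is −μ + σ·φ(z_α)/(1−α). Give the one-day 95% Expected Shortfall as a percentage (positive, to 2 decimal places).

2.84%

Tail multiplier: φ(z)/(1−α) = 0.103111 / 0.05 = 2.062.
ES = −(-0.06%) + 1.35% × 2.062 = 2.844%.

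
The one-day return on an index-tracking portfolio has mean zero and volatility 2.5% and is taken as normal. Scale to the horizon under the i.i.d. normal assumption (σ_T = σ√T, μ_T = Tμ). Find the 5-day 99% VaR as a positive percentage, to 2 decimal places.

13.00%

At 99%, z = 2.326.
σ_{5d} = 2.5% × √5 = 5.590%.
VaR = 2.326 × 5.590% = 13.002%.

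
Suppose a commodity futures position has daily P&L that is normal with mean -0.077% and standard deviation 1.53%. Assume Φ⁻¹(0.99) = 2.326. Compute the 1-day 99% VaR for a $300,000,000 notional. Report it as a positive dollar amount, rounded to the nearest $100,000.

$10,900,000

VaR = −μ + z·σ = −(-0.077%) + 2.326 × 1.53% = 3.636%.
On $300,000,000: 0.03636 × $300,000,000 = $10,908,000.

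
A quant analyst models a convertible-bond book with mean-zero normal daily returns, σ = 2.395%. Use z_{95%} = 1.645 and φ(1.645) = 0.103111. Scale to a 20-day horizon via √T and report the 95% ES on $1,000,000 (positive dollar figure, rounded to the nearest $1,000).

σ_{20d} = 2.395% × √20 = 10.711%.
ES multiplier = φ(z)/(1−α) = 0.103111/0.05 = 2.062.
ES = 10.711% × 2.062 = 22.086%; on $1,000,000: $220,860.

$221,000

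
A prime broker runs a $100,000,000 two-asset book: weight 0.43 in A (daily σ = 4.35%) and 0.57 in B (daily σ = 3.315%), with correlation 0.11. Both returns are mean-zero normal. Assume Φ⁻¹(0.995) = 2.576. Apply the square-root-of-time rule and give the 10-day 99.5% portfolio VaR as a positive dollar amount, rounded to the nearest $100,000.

σ_p = √(0.43²·4.35² + 0.57²·3.315² + 2·0.11·0.43·0.57·4.35·3.315) = 2.801%.
σ_{10d} = 2.801% × √10 = 8.858%.
VaR = 2.576 × 8.858% = 22.818%; on $100,000,000 that is $22,818,000.

$22,800,000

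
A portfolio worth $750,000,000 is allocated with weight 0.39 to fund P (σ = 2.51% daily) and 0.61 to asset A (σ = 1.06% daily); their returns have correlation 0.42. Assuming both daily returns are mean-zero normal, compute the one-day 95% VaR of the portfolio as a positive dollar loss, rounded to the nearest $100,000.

$17,000,000

σ_p² = 0.39²·2.51² + 0.61²·1.06² + 2·0.42·0.39·0.61·2.51·1.06 = 1.9080 (%²).
σ_p = √1.9080 = 1.381%.
At 95%, z = 1.645.
VaR = 1.645 × 1.381% = 2.272%; on $750,000,000 that is $17,040,000.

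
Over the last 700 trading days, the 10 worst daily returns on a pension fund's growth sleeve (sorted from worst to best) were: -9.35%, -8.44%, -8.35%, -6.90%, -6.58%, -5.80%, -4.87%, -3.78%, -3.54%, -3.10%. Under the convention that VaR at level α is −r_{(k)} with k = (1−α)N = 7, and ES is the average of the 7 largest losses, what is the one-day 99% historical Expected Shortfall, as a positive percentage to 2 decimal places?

7.18%

The 7 worst returns sum to -50.29%.
ES = −(-50.29%) / 7 = 7.1842…% ≈ 7.18%.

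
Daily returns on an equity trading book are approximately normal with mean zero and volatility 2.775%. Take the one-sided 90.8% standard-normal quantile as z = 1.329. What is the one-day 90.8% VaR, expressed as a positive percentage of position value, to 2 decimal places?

3.69%

VaR = z·σ = 1.329 × 2.775% = 3.688%.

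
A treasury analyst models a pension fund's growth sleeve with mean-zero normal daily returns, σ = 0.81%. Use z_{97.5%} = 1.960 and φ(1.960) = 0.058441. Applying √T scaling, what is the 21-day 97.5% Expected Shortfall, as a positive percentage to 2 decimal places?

8.68%

σ_{21d} = 0.81% × √21 = 3.712%.
ES multiplier = φ(z)/(1−α) = 0.058441/0.025 = 2.338.
ES = 3.712% × 2.338 = 8.679%.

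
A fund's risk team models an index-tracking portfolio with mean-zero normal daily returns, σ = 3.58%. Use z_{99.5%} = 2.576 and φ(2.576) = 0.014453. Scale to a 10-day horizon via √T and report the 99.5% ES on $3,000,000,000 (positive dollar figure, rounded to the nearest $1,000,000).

$982,000,000

σ_{10d} = 3.58% × √10 = 11.321%.
ES multiplier = φ(z)/(1−α) = 0.014453/0.005 = 2.891.
ES = 11.321% × 2.891 = 32.729%; on $3,000,000,000: $981,870,000.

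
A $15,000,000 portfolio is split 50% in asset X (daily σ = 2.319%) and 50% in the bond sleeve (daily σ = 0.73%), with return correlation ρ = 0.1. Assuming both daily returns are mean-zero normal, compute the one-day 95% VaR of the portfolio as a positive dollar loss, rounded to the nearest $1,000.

σ_p² = 0.5²·2.319² + 0.5²·0.73² + 2·0.1·0.5·0.5·2.319·0.73 = 1.5623 (%²).
σ_p = √1.5623 = 1.250%.
At 95%, z = 1.645.
VaR = 1.645 × 1.250% = 2.056%; on $15,000,000 that is $308,400.

$308,000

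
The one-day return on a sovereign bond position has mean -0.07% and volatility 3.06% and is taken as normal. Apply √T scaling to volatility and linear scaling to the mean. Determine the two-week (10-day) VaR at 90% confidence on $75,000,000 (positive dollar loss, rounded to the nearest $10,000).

$9,830,000

At 90%, z = 1.282.
σ_{10d} = 3.06% × √10 = 9.677%; μ_{10d} = 10 × -0.07% = -0.700%.
VaR = −(-0.700%) + 1.282 × 9.677% = 13.106%.
On $75,000,000: 0.13106 × $75,000,000 = $9,829,500.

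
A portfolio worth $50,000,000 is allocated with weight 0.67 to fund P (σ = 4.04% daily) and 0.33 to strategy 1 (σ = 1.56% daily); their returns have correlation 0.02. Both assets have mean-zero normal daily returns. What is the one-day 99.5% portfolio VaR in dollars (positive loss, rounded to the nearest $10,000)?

$3,560,000

σ_p² = 0.67²·4.04² + 0.33²·1.56² + 2·0.02·0.67·0.33·4.04·1.56 = 7.6475 (%²).
σ_p = √7.6475 = 2.765%.
At 99.5%, z = 2.576.
VaR = 2.576 × 2.765% = 7.123%; on $50,000,000 that is $3,561,500.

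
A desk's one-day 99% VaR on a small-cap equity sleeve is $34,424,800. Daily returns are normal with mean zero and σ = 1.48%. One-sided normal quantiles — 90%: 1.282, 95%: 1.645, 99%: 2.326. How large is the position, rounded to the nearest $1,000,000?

$1,000,000,000

VaR as a fraction of value: z·σ = 2.326 × 1.48% = 3.44248%.
Position = $34,424,800 / 0.0344248 = $1,000,000,000.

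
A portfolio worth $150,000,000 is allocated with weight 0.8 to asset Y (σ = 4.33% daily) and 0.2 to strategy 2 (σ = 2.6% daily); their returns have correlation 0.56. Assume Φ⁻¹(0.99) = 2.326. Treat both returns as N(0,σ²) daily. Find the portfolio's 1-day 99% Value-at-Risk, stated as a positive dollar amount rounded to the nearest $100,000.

σ_p² = 0.8²·4.33² + 0.2²·2.6² + 2·0.56·0.8·0.2·4.33·2.6 = 14.2871 (%²).
σ_p = √14.2871 = 3.780%.
VaR = 2.326 × 3.780% = 8.792%; on $150,000,000 that is $13,188,000.

$13,200,000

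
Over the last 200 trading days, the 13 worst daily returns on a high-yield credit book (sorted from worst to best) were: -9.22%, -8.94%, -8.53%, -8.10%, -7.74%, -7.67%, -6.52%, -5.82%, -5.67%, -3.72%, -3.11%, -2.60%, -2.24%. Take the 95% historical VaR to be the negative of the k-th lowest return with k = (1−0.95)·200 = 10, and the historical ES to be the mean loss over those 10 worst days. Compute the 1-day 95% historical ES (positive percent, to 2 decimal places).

7.19%

The 10 worst returns sum to -71.93%.
ES = −(-71.93%) / 10 = 7.193% ≈ 7.19%.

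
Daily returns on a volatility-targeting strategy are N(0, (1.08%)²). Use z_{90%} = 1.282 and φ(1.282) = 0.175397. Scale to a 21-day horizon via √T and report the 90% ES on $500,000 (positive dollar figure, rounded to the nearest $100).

σ_{21d} = 1.08% × √21 = 4.949%.
ES multiplier = φ(z)/(1−α) = 0.175397/0.1 = 1.754.
ES = 4.949% × 1.754 = 8.681%; on $500,000: $43,405.

$43,400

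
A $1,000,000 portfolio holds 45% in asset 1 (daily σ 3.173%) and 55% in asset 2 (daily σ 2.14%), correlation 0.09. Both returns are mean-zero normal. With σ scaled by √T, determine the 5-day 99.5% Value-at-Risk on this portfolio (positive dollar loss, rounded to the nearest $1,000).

σ_p = √(0.45²·3.173² + 0.55²·2.14² + 2·0.09·0.45·0.55·3.173·2.14) = 1.930%.
σ_{5d} = 1.930% × √5 = 4.316%.
z(99.5%) = 2.576.
VaR = 2.576 × 4.316% = 11.118%; on $1,000,000 that is $111,180.

$111,000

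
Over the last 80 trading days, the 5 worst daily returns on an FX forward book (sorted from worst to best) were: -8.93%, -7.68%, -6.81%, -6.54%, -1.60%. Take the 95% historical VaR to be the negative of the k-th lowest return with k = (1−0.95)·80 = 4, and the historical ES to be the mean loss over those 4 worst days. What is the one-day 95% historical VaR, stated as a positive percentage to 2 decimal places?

k = 4; the 4th lowest return is -6.54%, so VaR = 6.54%.

6.54%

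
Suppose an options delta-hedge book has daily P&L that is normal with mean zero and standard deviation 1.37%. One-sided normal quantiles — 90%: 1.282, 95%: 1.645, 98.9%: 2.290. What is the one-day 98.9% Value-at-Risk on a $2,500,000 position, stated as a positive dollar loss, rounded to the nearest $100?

$78,400

VaR = z·σ = 2.290 × 1.37% = 3.137%.
On $2,500,000: 0.03137 × $2,500,000 = $78,425.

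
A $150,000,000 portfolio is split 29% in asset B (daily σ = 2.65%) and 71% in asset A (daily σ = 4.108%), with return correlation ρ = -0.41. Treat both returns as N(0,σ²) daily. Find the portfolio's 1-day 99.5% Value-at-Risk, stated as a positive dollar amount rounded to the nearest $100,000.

σ_p² = 0.29²·2.65² + 0.71²·4.108² + 2·-0.41·0.29·0.71·2.65·4.108 = 7.2596 (%²).
σ_p = √7.2596 = 2.694%.
At 99.5%, z = 2.576.
VaR = 2.576 × 2.694% = 6.940%; on $150,000,000 that is $10,410,000.

$10,400,000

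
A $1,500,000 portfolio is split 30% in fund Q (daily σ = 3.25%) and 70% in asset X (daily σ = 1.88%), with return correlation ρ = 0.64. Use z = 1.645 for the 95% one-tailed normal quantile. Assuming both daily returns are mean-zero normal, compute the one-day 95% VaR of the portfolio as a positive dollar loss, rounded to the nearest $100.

$51,300

σ_p² = 0.3²·3.25² + 0.7²·1.88² + 2·0.64·0.3·0.7·3.25·1.88 = 4.3248 (%²).
σ_p = √4.3248 = 2.080%.
VaR = 1.645 × 2.080% = 3.422%; on $1,500,000 that is $51,330.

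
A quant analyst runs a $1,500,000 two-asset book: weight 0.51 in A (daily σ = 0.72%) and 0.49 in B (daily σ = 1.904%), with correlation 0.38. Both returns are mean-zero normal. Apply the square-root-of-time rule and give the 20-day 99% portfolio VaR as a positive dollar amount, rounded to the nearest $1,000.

σ_p = √(0.51²·0.72² + 0.49²·1.904² + 2·0.38·0.51·0.49·0.72·1.904) = 1.125%.
σ_{20d} = 1.125% × √20 = 5.031%.
z(99%) = 2.326.
VaR = 2.326 × 5.031% = 11.702%; on $1,500,000 that is $175,530.

$176,000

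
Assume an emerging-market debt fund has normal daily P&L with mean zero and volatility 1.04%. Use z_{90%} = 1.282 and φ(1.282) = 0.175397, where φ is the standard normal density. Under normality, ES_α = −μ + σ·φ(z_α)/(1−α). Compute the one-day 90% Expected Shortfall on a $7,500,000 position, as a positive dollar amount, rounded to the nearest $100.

$136,800

Tail multiplier: φ(z)/(1−α) = 0.175397 / 0.1 = 1.754.
ES = 1.04% × 1.754 = 1.824%.
On $7,500,000: 0.01824 × $7,500,000 = $136,800.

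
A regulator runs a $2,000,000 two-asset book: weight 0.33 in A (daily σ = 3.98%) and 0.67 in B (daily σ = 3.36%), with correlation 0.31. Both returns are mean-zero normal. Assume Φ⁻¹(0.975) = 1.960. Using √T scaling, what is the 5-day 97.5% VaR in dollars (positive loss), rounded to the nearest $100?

σ_p = √(0.33²·3.98² + 0.67²·3.36² + 2·0.31·0.33·0.67·3.98·3.36) = 2.937%.
σ_{5d} = 2.937% × √5 = 6.567%.
VaR = 1.960 × 6.567% = 12.871%; on $2,000,000 that is $257,420.

$257,400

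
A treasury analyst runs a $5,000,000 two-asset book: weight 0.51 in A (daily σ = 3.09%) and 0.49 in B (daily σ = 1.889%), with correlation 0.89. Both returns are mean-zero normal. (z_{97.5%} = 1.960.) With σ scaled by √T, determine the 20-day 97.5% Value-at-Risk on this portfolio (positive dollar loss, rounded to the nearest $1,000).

$1,068,000

σ_p = √(0.51²·3.09² + 0.49²·1.889² + 2·0.89·0.51·0.49·3.09·1.889) = 2.437%.
σ_{20d} = 2.437% × √20 = 10.899%.
VaR = 1.960 × 10.899% = 21.362%; on $5,000,000 that is $1,068,100.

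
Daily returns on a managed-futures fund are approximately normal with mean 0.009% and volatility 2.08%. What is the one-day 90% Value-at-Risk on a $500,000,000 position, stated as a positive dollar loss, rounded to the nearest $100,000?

$13,300,000

At 90% one-sided, z = 1.282.
VaR = −μ + z·σ = −(0.009%) + 1.282 × 2.08% = 2.658%.
On $500,000,000: 0.02658 × $500,000,000 = $13,290,000.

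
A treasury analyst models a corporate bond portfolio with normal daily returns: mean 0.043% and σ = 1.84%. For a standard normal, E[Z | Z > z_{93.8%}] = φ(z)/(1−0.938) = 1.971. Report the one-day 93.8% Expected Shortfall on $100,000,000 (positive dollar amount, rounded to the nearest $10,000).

$3,580,000

ES = −(0.043%) + 1.84% × 1.971 = 3.584%.
On $100,000,000: 0.03584 × $100,000,000 = $3,584,000.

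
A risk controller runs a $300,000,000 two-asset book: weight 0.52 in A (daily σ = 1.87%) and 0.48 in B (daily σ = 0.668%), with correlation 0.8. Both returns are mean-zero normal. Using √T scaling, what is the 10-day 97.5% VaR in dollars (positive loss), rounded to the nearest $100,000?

σ_p = √(0.52²·1.87² + 0.48²·0.668² + 2·0.8·0.52·0.48·1.87·0.668) = 1.244%.
σ_{10d} = 1.244% × √10 = 3.934%.
z(97.5%) = 1.960.
VaR = 1.960 × 3.934% = 7.711%; on $300,000,000 that is $23,133,000.

$23,100,000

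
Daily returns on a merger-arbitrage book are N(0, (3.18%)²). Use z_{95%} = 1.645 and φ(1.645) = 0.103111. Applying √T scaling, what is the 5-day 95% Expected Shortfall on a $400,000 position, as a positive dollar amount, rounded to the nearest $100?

σ_{5d} = 3.18% × √5 = 7.111%.
ES multiplier = φ(z)/(1−α) = 0.103111/0.05 = 2.062.
ES = 7.111% × 2.062 = 14.663%; on $400,000: $58,652.

$58,700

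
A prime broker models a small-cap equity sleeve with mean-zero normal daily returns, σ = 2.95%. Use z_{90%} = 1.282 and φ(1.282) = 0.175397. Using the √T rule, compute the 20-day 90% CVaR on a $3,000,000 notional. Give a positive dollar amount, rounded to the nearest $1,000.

σ_{20d} = 2.95% × √20 = 13.193%.
ES multiplier = φ(z)/(1−α) = 0.175397/0.1 = 1.754.
ES = 13.193% × 1.754 = 23.141%; on $3,000,000: $694,230.

$694,000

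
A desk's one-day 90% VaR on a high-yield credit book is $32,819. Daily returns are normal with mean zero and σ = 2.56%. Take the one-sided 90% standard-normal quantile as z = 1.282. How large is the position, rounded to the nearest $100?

VaR as a fraction of value: z·σ = 1.282 × 2.56% = 3.28192%.
Position = $32,819 / 0.0328192 = $999,994.

$1,000,000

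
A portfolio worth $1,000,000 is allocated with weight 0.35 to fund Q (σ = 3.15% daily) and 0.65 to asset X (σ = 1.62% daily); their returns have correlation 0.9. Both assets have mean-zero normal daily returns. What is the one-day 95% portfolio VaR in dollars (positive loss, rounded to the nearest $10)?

σ_p² = 0.35²·3.15² + 0.65²·1.62² + 2·0.9·0.35·0.65·3.15·1.62 = 4.4140 (%²).
σ_p = √4.4140 = 2.101%.
At 95%, z = 1.645.
VaR = 1.645 × 2.101% = 3.456%; on $1,000,000 that is $34,560.

$34,560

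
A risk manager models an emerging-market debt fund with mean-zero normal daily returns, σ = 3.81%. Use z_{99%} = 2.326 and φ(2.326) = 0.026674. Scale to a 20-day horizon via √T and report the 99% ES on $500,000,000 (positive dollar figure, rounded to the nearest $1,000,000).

$227,000,000

σ_{20d} = 3.81% × √20 = 17.039%.
ES multiplier = φ(z)/(1−α) = 0.026674/0.01 = 2.667.
ES = 17.039% × 2.667 = 45.443%; on $500,000,000: $227,215,000.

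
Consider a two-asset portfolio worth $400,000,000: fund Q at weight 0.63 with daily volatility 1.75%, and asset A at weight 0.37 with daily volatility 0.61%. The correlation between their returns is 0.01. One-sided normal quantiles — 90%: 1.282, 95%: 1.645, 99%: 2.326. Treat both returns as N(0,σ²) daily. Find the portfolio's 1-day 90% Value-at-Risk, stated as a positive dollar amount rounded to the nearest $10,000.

σ_p² = 0.63²·1.75² + 0.37²·0.61² + 2·0.01·0.63·0.37·1.75·0.61 = 1.2714 (%²).
σ_p = √1.2714 = 1.128%.
VaR = 1.282 × 1.128% = 1.446%; on $400,000,000 that is $5,784,000.

$5,780,000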